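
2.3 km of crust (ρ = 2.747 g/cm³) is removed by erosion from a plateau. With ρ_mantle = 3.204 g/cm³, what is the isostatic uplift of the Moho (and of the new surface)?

1.97 km

Unloading: uplift u = e ρ_c/ρ_m = 2.3 km × 2.747/3.204 = 1.97 km.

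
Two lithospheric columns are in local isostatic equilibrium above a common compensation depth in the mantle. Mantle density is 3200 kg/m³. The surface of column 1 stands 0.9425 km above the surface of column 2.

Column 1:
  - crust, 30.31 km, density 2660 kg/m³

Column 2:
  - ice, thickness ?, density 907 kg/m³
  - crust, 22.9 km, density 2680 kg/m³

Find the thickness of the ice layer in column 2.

0.629 km

Take the compensation level at the base of the deeper column (depth z_c below the surface of column 1) and equate Σ ρ_i t_i down to z_c; mantle fills any gap and the z_c terms cancel.
Column 1: 30.31×2660 + (z_c − 30.31)×3200
Column 2: 0.9425×0 + x×907 + 22.9×2680 + (z_c − 0.9425 − 22.9 − x)×3200
The z_c×3200 term appears on both sides and cancels. Collect the known terms of each column as K = Σ(ρt)_known − 3200 × (depth of known layers): K_1 = 80624.6 − 3200×30.31 = −16367.4; K_2 = 61372 − 3200×(0.9425 + 22.9) = −14924.
Balance: K_1 = K_2 − x×(3200 − 907), so x = (K_2 − K_1)/(3200 − 907) = 1443.4/2293 = 0.629 km.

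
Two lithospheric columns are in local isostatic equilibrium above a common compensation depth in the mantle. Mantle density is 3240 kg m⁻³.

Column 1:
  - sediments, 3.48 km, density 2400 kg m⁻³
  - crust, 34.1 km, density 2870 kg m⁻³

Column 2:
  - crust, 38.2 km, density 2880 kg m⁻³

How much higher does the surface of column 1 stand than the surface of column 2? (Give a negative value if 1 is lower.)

0.552 km

For any compensation level in the mantle, the mantle terms cancel and isostasy reduces to e = (Σt_1 − Σt_2) − (Σ(ρt)_1 − Σ(ρt)_2) / ρ_m.
Σt_1 = 37.58 km; Σt_2 = 38.2 km; Σ(ρt)_1 = 106219; Σ(ρt)_2 = 110016 (in km·kg m⁻³).
e = (37.58 − 38.2) − (106219 − 110016) / 3240 = 0.552 km.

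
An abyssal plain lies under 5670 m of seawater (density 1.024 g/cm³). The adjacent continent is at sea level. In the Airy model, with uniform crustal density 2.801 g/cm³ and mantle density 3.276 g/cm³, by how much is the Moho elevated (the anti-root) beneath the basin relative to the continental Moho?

21200 m

Balancing pressure at the compensation depth: replacing crust with seawater at the top is compensated by replacing crust with mantle at the base: d (ρ_c − ρ_w) = a (ρ_m − ρ_c).
a = d (ρ_c − ρ_w)/(ρ_m − ρ_c) = 5670 m × 1.777/0.475 = 21200 m.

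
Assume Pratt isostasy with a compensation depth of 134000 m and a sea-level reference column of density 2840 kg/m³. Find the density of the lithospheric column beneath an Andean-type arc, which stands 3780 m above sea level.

2760 kg/m³

Pratt balance: ρ_ref D = ρ (D + h).
ρ = ρ_ref D/(D + h) = 2840 × 134000 m/(134000 m + 3780 m) = 2760 kg/m³.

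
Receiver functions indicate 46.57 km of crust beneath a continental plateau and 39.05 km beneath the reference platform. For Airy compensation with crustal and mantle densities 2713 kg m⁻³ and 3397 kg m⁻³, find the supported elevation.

Excess crust Δ = 46.57 km − 39.05 km = 7.52 km, split between elevation h and root r with h + r = Δ.
Airy balance ρ_c h = (ρ_m − ρ_c) r gives r = h ρ_c/(ρ_m − ρ_c), so h (1 + ρ_c/(ρ_m − ρ_c)) = Δ, i.e. h = Δ (ρ_m − ρ_c)/ρ_m.
h = 7.52 km × 684/3397 = 1.51 km.

1.51 km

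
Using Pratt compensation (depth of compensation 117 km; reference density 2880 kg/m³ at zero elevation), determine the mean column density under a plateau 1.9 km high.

2830 kg/m³

Pratt balance: ρ_ref D = ρ (D + h).
ρ = ρ_ref D/(D + h) = 2880 × 117 km/(117 km + 1.9 km) = 2830 kg/m³.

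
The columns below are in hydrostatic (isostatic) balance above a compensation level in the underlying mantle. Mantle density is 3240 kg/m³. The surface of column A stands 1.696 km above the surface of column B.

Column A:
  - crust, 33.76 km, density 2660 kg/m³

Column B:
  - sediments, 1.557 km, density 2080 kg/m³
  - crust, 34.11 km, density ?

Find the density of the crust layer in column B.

Take the compensation level at the base of the deeper column (depth z_c below the surface of column A) and equate Σ ρ_i t_i down to z_c; mantle fills any gap and the z_c terms cancel.
Column A: 33.76×2660 + (z_c − 33.76)×3240
Column B: 1.696×0 + 1.557×2080 + 34.11×ρ + (z_c − 1.696 − 35.667)×3240
The z_c×3240 term appears on both sides and cancels. Collect the known terms of each column as K = Σ(ρt)_known − 3240 × (depth of known layers): K_A = 89801.6 − 3240×33.76 = −19580.8; K_B = 3238.56 − 3240×(1.696 + 35.667) = −117817.56.
Balance: K_A = K_B + 34.11×ρ, so ρ = (K_A − K_B)/34.11 = 98236.8/34.11 = 2880 kg/m³.

2880 kg/m³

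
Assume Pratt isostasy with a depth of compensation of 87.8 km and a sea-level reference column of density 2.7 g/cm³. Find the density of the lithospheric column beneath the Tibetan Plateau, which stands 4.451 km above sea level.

2.57 g/cm³

Pratt balance: ρ_ref D = ρ (D + h).
ρ = ρ_ref D/(D + h) = 2.7 × 87.8 km/(87.8 km + 4.451 km) = 2.57 g/cm³.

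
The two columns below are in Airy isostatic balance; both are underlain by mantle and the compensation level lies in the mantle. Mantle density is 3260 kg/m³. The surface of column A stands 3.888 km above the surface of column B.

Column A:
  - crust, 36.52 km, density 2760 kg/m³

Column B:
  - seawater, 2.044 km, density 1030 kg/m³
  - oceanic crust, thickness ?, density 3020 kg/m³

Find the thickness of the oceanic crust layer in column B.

Take the compensation level at the base of the deeper column (depth z_c below the surface of column A) and equate Σ ρ_i t_i down to z_c; mantle fills any gap and the z_c terms cancel.
Column A: 36.52×2760 + (z_c − 36.52)×3260
Column B: 3.888×0 + 2.044×1030 + x×3020 + (z_c − 3.888 − 2.044 − x)×3260
The z_c×3260 term appears on both sides and cancels. Collect the known terms of each column as K = Σ(ρt)_known − 3260 × (depth of known layers): K_A = 100795.2 − 3260×36.52 = −18260; K_B = 2105.32 − 3260×(3.888 + 2.044) = −17233.
Balance: K_A = K_B − x×(3260 − 3020), so x = (K_B − K_A)/(3260 − 3020) = 1027/240 = 4.28 km.

4.28 km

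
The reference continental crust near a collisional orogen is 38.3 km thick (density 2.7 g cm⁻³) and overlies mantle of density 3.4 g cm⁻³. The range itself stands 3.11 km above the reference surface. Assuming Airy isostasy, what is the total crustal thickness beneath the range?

53.4 km

Root depth r = h ρ_c / (ρ_m − ρ_c) = 3.11 km × 2.7 / 0.7 = 12 km.
Total thickness = T + h + r = 38.3 km + 3.11 km + 12 km = 53.4 km.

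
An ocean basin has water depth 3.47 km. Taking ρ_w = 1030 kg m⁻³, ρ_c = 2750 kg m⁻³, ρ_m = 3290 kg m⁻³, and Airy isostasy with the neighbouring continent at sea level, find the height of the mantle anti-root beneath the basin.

For local isostatic compensation: replacing crust with seawater at the top is compensated by replacing crust with mantle at the base: d (ρ_c − ρ_w) = a (ρ_m − ρ_c).
a = d (ρ_c − ρ_w)/(ρ_m − ρ_c) = 3.47 km × 1720/540 = 11.1 km.

11.1 km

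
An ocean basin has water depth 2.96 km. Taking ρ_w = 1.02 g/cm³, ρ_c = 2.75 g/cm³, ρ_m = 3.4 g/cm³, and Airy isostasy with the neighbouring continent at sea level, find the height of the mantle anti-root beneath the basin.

Balancing pressure at the compensation depth: replacing crust with seawater at the top is compensated by replacing crust with mantle at the base: d (ρ_c − ρ_w) = a (ρ_m − ρ_c).
a = d (ρ_c − ρ_w)/(ρ_m − ρ_c) = 2.96 km × 1.73/0.65 = 7.88 km.

7.88 km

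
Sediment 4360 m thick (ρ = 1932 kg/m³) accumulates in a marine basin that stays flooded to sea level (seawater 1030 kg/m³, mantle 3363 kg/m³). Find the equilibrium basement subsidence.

1690 m

Submarine loading: the sediment displaces seawater, and the subsidence is in turn flooded, so s (ρ_m − ρ_w) = t (ρ_sed − ρ_w).
s = 4360 m × (1932 − 1030) / (3363 − 1030) = 1690 m.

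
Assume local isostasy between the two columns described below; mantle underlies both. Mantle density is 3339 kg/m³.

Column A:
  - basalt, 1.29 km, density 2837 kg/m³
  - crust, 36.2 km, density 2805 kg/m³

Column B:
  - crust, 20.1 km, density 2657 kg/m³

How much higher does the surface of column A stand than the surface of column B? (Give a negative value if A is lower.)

For any compensation level in the mantle, the mantle terms cancel and isostasy reduces to e = (Σt_A − Σt_B) − (Σ(ρt)_A − Σ(ρt)_B) / ρ_m.
Σt_A = 37.49 km; Σt_B = 20.1 km; Σ(ρt)_A = 105200.73; Σ(ρt)_B = 53405.7 (in km·kg/m³).
e = (37.49 − 20.1) − (105200.73 − 53405.7) / 3339 = 1.88 km.

1.88 km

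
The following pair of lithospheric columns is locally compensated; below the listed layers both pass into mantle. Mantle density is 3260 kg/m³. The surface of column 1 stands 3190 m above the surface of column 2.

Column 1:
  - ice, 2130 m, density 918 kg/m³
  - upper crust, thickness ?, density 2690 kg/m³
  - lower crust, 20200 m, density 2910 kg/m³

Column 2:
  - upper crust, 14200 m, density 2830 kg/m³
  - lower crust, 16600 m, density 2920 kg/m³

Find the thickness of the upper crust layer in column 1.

17700 m

Take the compensation level at the base of the deeper column (depth z_c below the surface of column 1) and equate Σ ρ_i t_i down to z_c; mantle fills any gap and the z_c terms cancel.
Column 1: 2130×918 + x×2690 + 20200×2910 + (z_c − 22330 − x)×3260
Column 2: 3190×0 + 14200×2830 + 16600×2920 + (z_c − 3190 − 30800)×3260
The z_c×3260 term appears on both sides and cancels. Collect the known terms of each column as K = Σ(ρt)_known − 3260 × (depth of known layers): K_1 = 60737340 − 3260×22330 = −12058460; K_2 = 88658000 − 3260×(3190 + 30800) = −22149400.
Balance: K_1 − x×(3260 − 2690) = K_2, so x = (K_1 − K_2)/(3260 − 2690) = 10090900/570 = 17700 m.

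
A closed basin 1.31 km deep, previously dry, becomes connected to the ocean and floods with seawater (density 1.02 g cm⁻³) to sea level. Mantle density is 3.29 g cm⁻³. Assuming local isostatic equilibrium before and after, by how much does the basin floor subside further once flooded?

0.589 km

After flooding the water column is d + s deep. Its weight must equal the weight of mantle displaced by the extra subsidence s: (d + s) ρ_w = s ρ_m.
s = d ρ_w / (ρ_m − ρ_w) = 1.31 km × 1.02/(3.29 − 1.02) = 0.589 km.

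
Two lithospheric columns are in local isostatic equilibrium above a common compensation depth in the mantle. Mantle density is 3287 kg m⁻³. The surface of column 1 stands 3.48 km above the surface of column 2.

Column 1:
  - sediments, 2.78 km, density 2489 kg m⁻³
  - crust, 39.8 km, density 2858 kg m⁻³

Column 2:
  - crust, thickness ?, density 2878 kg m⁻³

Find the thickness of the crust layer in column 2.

19.2 km

Take the compensation level at the base of the deeper column (depth z_c below the surface of column 1) and equate Σ ρ_i t_i down to z_c; mantle fills any gap and the z_c terms cancel.
Column 1: 2.78×2489 + 39.8×2858 + (z_c − 42.58)×3287
Column 2: 3.48×0 + x×2878 + (z_c − 3.48 − 0 − x)×3287
The z_c×3287 term appears on both sides and cancels. Collect the known terms of each column as K = Σ(ρt)_known − 3287 × (depth of known layers): K_1 = 120667.82 − 3287×42.58 = −19292.64; K_2 = 0 − 3287×(3.48 + 0) = −11438.76.
Balance: K_1 = K_2 − x×(3287 − 2878), so x = (K_2 − K_1)/(3287 − 2878) = 7853.88/409 = 19.2 km.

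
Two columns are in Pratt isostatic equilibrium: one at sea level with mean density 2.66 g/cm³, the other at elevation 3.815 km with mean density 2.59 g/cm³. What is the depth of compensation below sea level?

141 km

ρ_ref D = ρ (D + h) → D (ρ_ref − ρ) = ρ h.
D = ρ h/(ρ_ref − ρ) = 2.59 × 3.815 km/(2.66 − 2.59) = 141 km.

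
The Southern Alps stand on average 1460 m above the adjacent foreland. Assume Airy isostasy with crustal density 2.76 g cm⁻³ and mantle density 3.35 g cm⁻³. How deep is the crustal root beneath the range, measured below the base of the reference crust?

6830 m

For local isostatic compensation: the weight of the topography is balanced by the buoyancy of the root, ρ_c h = (ρ_m − ρ_c) r.
r = h · ρ_c / (ρ_m − ρ_c) = 1460 m × 2.76 / (3.35 − 2.76) = 6830 m.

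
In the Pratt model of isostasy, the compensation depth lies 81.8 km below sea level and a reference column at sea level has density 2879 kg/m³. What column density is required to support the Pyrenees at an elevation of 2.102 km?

2810 kg/m³

Pratt balance: ρ_ref D = ρ (D + h).
ρ = ρ_ref D/(D + h) = 2879 × 81.8 km/(81.8 km + 2.102 km) = 2810 kg/m³.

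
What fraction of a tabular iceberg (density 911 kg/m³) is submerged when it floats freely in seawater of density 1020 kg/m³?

0.893

Submerged fraction = ρ_obj/ρ_fluid = 911/1020 = 0.893.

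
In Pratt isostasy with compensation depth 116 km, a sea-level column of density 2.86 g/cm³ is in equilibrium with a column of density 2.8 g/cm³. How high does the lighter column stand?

2.49 km

ρ_ref D = ρ (D + h) → h = D (ρ_ref − ρ)/ρ.
h = 116 km × (2.86 − 2.8)/2.8 = 2.49 km.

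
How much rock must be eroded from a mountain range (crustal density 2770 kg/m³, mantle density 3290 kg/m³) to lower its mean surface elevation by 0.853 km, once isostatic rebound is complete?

5.4 km

Net drop Δ = e − u = e − e ρ_c/ρ_m = e (ρ_m − ρ_c)/ρ_m.
e = Δ ρ_m/(ρ_m − ρ_c) = 0.853 km × 3290/520 = 5.4 km.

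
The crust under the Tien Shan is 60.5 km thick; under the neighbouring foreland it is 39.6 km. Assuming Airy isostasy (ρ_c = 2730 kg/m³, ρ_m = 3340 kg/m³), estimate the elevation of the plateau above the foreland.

Excess crust Δ = 60.5 km − 39.6 km = 20.9 km, split between elevation h and root r with h + r = Δ.
Airy balance ρ_c h = (ρ_m − ρ_c) r gives r = h ρ_c/(ρ_m − ρ_c), so h (1 + ρ_c/(ρ_m − ρ_c)) = Δ, i.e. h = Δ (ρ_m − ρ_c)/ρ_m.
h = 20.9 km × 610/3340 = 3.82 km.

3.82 km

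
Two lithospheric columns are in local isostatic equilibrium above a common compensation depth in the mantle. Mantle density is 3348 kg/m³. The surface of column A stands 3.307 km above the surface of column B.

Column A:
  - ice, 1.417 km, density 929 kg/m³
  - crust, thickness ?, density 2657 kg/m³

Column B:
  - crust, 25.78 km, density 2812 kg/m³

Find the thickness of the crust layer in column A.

31.1 km

Take the compensation level at the base of the deeper column (depth z_c below the surface of column A) and equate Σ ρ_i t_i down to z_c; mantle fills any gap and the z_c terms cancel.
Column A: 1.417×929 + x×2657 + (z_c − 1.417 − x)×3348
Column B: 3.307×0 + 25.78×2812 + (z_c − 3.307 − 25.78)×3348
The z_c×3348 term appears on both sides and cancels. Collect the known terms of each column as K = Σ(ρt)_known − 3348 × (depth of known layers): K_A = 1316.393 − 3348×1.417 = −3427.723; K_B = 72493.36 − 3348×(3.307 + 25.78) = −24889.916.
Balance: K_A − x×(3348 − 2657) = K_B, so x = (K_A − K_B)/(3348 − 2657) = 21462.2/691 = 31.1 km.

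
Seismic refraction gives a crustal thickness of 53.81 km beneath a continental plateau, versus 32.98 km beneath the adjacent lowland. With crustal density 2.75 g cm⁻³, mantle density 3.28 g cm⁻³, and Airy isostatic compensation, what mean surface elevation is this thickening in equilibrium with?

3.37 km

Excess crust Δ = 53.81 km − 32.98 km = 20.83 km, split between elevation h and root r with h + r = Δ.
Airy balance ρ_c h = (ρ_m − ρ_c) r gives r = h ρ_c/(ρ_m − ρ_c), so h (1 + ρ_c/(ρ_m − ρ_c)) = Δ, i.e. h = Δ (ρ_m − ρ_c)/ρ_m.
h = 20.83 km × 0.53/3.28 = 3.37 km.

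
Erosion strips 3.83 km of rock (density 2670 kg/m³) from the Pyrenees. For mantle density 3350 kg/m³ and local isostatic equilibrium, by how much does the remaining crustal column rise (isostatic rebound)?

Unloading: uplift u = e ρ_c/ρ_m = 3.83 km × 2670/3350 = 3.05 km.

3.05 km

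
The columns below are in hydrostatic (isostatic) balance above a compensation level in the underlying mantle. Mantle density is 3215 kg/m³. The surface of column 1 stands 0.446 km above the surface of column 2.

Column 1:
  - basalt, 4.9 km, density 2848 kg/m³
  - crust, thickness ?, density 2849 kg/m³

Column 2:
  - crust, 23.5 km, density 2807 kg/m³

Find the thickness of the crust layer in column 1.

Take the compensation level at the base of the deeper column (depth z_c below the surface of column 1) and equate Σ ρ_i t_i down to z_c; mantle fills any gap and the z_c terms cancel.
Column 1: 4.9×2848 + x×2849 + (z_c − 4.9 − x)×3215
Column 2: 0.446×0 + 23.5×2807 + (z_c − 0.446 − 23.5)×3215
The z_c×3215 term appears on both sides and cancels. Collect the known terms of each column as K = Σ(ρt)_known − 3215 × (depth of known layers): K_1 = 13955.2 − 3215×4.9 = −1798.3; K_2 = 65964.5 − 3215×(0.446 + 23.5) = −11021.89.
Balance: K_1 − x×(3215 − 2849) = K_2, so x = (K_1 − K_2)/(3215 − 2849) = 9223.59/366 = 25.2 km.

25.2 km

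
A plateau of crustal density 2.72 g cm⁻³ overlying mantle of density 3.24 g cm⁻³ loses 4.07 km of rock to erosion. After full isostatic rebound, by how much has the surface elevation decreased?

0.653 km

Rebound u = e ρ_c/ρ_m = 4.07 km × 2.72/3.24 = 3.417 km.
Net surface drop = e − u = 4.07 km − 3.417 km = e (ρ_m − ρ_c)/ρ_m = 0.653 km.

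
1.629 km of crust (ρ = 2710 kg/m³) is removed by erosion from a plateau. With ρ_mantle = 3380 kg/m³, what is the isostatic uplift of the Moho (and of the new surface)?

Unloading: uplift u = e ρ_c/ρ_m = 1.629 km × 2710/3380 = 1.31 km.

1.31 km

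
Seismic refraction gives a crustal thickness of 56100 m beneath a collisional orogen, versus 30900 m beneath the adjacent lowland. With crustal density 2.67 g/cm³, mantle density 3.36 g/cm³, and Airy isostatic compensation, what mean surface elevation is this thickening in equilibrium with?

Excess crust Δ = 56100 m − 30900 m = 25200 m, split between elevation h and root r with h + r = Δ.
Airy balance ρ_c h = (ρ_m − ρ_c) r gives r = h ρ_c/(ρ_m − ρ_c), so h (1 + ρ_c/(ρ_m − ρ_c)) = Δ, i.e. h = Δ (ρ_m − ρ_c)/ρ_m.
h = 25200 m × 0.69/3.36 = 5180 m.

5180 m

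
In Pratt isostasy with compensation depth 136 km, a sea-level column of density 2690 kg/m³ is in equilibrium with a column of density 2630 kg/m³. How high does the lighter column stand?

3.1 km

ρ_ref D = ρ (D + h) → h = D (ρ_ref − ρ)/ρ.
h = 136 km × (2690 − 2630)/2630 = 3.1 km.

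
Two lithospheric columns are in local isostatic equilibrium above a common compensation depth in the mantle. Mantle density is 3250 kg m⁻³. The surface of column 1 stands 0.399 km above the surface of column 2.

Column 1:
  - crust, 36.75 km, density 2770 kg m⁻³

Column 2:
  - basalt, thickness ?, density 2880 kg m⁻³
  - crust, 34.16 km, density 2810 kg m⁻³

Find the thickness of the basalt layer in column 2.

Take the compensation level at the base of the deeper column (depth z_c below the surface of column 1) and equate Σ ρ_i t_i down to z_c; mantle fills any gap and the z_c terms cancel.
Column 1: 36.75×2770 + (z_c − 36.75)×3250
Column 2: 0.399×0 + x×2880 + 34.16×2810 + (z_c − 0.399 − 34.16 − x)×3250
The z_c×3250 term appears on both sides and cancels. Collect the known terms of each column as K = Σ(ρt)_known − 3250 × (depth of known layers): K_1 = 101797.5 − 3250×36.75 = −17640; K_2 = 95989.6 − 3250×(0.399 + 34.16) = −16327.15.
Balance: K_1 = K_2 − x×(3250 − 2880), so x = (K_2 − K_1)/(3250 − 2880) = 1312.85/370 = 3.55 km.

3.55 km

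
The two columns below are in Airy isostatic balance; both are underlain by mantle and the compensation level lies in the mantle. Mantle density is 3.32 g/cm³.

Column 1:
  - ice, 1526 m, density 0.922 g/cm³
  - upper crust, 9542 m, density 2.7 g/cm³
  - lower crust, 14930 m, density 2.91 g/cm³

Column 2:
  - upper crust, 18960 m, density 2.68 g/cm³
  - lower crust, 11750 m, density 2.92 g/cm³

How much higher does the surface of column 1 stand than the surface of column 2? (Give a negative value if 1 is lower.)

For any compensation level in the mantle, the mantle terms cancel and isostasy reduces to e = (Σt_1 − Σt_2) − (Σ(ρt)_1 − Σ(ρt)_2) / ρ_m.
Σt_1 = 25998 m; Σt_2 = 30710 m; Σ(ρt)_1 = 70616.672; Σ(ρt)_2 = 85122.8 (in m·g/cm³).
e = (25998 − 30710) − (70616.672 − 85122.8) / 3.32 = −343 m.

−343 m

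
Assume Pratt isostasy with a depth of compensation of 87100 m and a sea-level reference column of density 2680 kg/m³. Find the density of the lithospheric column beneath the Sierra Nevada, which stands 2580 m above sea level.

Pratt balance: ρ_ref D = ρ (D + h).
ρ = ρ_ref D/(D + h) = 2680 × 87100 m/(87100 m + 2580 m) = 2600 kg/m³.

2600 kg/m³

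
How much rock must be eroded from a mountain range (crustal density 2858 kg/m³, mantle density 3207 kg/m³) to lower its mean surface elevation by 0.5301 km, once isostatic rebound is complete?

4.87 km

Net drop Δ = e − u = e − e ρ_c/ρ_m = e (ρ_m − ρ_c)/ρ_m.
e = Δ ρ_m/(ρ_m − ρ_c) = 0.5301 km × 3207/349 = 4.87 km.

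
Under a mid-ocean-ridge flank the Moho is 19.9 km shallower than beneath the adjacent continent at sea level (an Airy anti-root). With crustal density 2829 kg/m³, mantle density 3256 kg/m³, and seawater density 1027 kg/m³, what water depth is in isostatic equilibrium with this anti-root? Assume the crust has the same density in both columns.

Replacing a thickness d of crust by seawater at the top must be balanced by replacing crust with mantle at the base: d (ρ_c − ρ_w) = a (ρ_m − ρ_c).
d = a (ρ_m − ρ_c)/(ρ_c − ρ_w) = 19.9 km × 427/1802 = 4.72 km.

4.72 km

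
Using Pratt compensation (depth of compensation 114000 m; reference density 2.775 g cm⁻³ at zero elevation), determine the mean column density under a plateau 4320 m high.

2.67 g cm⁻³

Pratt balance: ρ_ref D = ρ (D + h).
ρ = ρ_ref D/(D + h) = 2.775 × 114000 m/(114000 m + 4320 m) = 2.67 g cm⁻³.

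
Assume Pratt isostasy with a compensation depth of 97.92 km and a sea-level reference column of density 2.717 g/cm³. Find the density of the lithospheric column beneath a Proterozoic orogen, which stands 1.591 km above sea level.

2.67 g/cm³

Pratt balance: ρ_ref D = ρ (D + h).
ρ = ρ_ref D/(D + h) = 2.717 × 97.92 km/(97.92 km + 1.591 km) = 2.67 g/cm³.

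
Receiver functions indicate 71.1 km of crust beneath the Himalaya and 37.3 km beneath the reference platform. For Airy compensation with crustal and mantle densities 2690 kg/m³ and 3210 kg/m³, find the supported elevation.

5.48 km

Excess crust Δ = 71.1 km − 37.3 km = 33.8 km, split between elevation h and root r with h + r = Δ.
Airy balance ρ_c h = (ρ_m − ρ_c) r gives r = h ρ_c/(ρ_m − ρ_c), so h (1 + ρ_c/(ρ_m − ρ_c)) = Δ, i.e. h = Δ (ρ_m − ρ_c)/ρ_m.
h = 33.8 km × 520/3210 = 5.48 km.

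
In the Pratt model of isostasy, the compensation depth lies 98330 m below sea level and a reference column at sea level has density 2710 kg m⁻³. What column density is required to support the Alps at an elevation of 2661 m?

Pratt balance: ρ_ref D = ρ (D + h).
ρ = ρ_ref D/(D + h) = 2710 × 98330 m/(98330 m + 2661 m) = 2640 kg m⁻³.

2640 kg m⁻³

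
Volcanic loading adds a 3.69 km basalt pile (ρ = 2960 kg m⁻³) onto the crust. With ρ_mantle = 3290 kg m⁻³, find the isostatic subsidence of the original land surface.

3.32 km

Subaerial loading: s = t ρ_load / ρ_m.
s = 3.69 km × 2960/3290 = 3.32 km.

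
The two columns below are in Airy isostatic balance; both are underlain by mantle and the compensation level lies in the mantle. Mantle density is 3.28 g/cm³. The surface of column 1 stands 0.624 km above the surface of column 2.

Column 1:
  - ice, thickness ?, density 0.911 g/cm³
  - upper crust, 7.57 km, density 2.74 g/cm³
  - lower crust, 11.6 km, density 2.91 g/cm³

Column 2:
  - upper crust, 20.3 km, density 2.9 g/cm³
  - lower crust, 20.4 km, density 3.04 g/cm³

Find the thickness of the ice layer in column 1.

2.65 km

Take the compensation level at the base of the deeper column (depth z_c below the surface of column 1) and equate Σ ρ_i t_i down to z_c; mantle fills any gap and the z_c terms cancel.
Column 1: x×0.911 + 7.57×2.74 + 11.6×2.91 + (z_c − 19.17 − x)×3.28
Column 2: 0.624×0 + 20.3×2.9 + 20.4×3.04 + (z_c − 0.624 − 40.7)×3.28
The z_c×3.28 term appears on both sides and cancels. Collect the known terms of each column as K = Σ(ρt)_known − 3.28 × (depth of known layers): K_1 = 54.4978 − 3.28×19.17 = −8.3798; K_2 = 120.886 − 3.28×(0.624 + 40.7) = −14.65672.
Balance: K_1 − x×(3.28 − 0.911) = K_2, so x = (K_1 − K_2)/(3.28 − 0.911) = 6.27692/2.369 = 2.65 km.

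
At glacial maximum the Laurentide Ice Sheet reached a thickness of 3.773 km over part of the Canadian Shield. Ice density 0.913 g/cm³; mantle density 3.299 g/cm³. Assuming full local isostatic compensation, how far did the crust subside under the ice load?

By Archimedes' principle applied to the lithosphere: the ice load ρ_ice t is balanced by mantle displaced below, ρ_m s.
s = t ρ_ice / ρ_m = 3.773 km × 0.913/3.299 = 1.04 km.

1.04 km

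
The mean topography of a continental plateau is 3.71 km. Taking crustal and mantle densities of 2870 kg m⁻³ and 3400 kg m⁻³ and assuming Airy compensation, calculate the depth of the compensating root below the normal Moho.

Balancing pressure at the compensation depth: the weight of the topography is balanced by the buoyancy of the root, ρ_c h = (ρ_m − ρ_c) r.
r = h · ρ_c / (ρ_m − ρ_c) = 3.71 km × 2870 / (3400 − 2870) = 20.1 km.

20.1 km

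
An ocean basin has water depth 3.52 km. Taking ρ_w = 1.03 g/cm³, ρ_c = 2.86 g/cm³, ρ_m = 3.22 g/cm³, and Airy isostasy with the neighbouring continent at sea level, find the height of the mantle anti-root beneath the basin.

17.9 km

For local isostatic compensation: replacing crust with seawater at the top is compensated by replacing crust with mantle at the base: d (ρ_c − ρ_w) = a (ρ_m − ρ_c).
a = d (ρ_c − ρ_w)/(ρ_m − ρ_c) = 3.52 km × 1.83/0.36 = 17.9 km.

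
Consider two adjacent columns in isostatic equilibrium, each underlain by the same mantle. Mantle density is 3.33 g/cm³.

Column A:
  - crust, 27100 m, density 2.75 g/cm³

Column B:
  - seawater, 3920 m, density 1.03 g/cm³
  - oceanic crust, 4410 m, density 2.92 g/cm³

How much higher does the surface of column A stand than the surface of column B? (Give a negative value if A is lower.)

1470 m

For any compensation level in the mantle, the mantle terms cancel and isostasy reduces to e = (Σt_A − Σt_B) − (Σ(ρt)_A − Σ(ρt)_B) / ρ_m.
Σt_A = 27100 m; Σt_B = 8330 m; Σ(ρt)_A = 74525; Σ(ρt)_B = 16914.8 (in m·g/cm³).
e = (27100 − 8330) − (74525 − 16914.8) / 3.33 = 1470 m.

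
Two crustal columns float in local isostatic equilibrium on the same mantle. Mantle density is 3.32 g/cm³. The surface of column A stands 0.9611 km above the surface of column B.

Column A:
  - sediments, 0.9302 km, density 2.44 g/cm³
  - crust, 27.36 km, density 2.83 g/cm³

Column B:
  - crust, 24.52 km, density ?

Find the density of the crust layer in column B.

2.87 g/cm³

Take the compensation level at the base of the deeper column (depth z_c below the surface of column A) and equate Σ ρ_i t_i down to z_c; mantle fills any gap and the z_c terms cancel.
Column A: 0.9302×2.44 + 27.36×2.83 + (z_c − 28.2902)×3.32
Column B: 0.9611×0 + 24.52×ρ + (z_c − 0.9611 − 24.52)×3.32
The z_c×3.32 term appears on both sides and cancels. Collect the known terms of each column as K = Σ(ρt)_known − 3.32 × (depth of known layers): K_A = 79.698488 − 3.32×28.2902 = −14.224976; K_B = 0 − 3.32×(0.9611 + 24.52) = −84.597252.
Balance: K_A = K_B + 24.52×ρ, so ρ = (K_A − K_B)/24.52 = 70.3723/24.52 = 2.87 g/cm³.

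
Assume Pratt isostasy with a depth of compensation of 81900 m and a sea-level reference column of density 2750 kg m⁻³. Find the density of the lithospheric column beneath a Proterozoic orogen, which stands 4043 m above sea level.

Pratt balance: ρ_ref D = ρ (D + h).
ρ = ρ_ref D/(D + h) = 2750 × 81900 m/(81900 m + 4043 m) = 2620 kg m⁻³.

2620 kg m⁻³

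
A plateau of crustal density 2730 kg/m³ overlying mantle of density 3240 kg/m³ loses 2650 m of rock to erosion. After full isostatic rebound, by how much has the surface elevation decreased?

Rebound u = e ρ_c/ρ_m = 2650 m × 2730/3240 = 2233 m.
Net surface drop = e − u = 2650 m − 2233 m = e (ρ_m − ρ_c)/ρ_m = 417 m.

417 m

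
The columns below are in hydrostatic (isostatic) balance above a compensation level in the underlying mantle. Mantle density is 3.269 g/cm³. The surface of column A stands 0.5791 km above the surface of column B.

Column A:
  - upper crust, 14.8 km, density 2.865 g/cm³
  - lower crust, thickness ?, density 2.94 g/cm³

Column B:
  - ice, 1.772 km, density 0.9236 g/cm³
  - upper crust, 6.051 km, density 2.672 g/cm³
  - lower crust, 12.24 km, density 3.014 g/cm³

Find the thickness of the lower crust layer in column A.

Take the compensation level at the base of the deeper column (depth z_c below the surface of column A) and equate Σ ρ_i t_i down to z_c; mantle fills any gap and the z_c terms cancel.
Column A: 14.8×2.865 + x×2.94 + (z_c − 14.8 − x)×3.269
Column B: 0.5791×0 + 1.772×0.9236 + 6.051×2.672 + 12.24×3.014 + (z_c − 0.5791 − 20.063)×3.269
The z_c×3.269 term appears on both sides and cancels. Collect the known terms of each column as K = Σ(ρt)_known − 3.269 × (depth of known layers): K_A = 42.402 − 3.269×14.8 = −5.9792; K_B = 54.6962512 − 3.269×(0.5791 + 20.063) = −12.7827737.
Balance: K_A − x×(3.269 − 2.94) = K_B, so x = (K_A − K_B)/(3.269 − 2.94) = 6.80357/0.329 = 20.7 km.

20.7 km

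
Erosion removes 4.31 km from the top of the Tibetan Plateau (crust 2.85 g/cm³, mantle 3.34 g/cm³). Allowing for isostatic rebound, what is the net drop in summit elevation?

Rebound u = e ρ_c/ρ_m = 4.31 km × 2.85/3.34 = 3.678 km.
Net surface drop = e − u = 4.31 km − 3.678 km = e (ρ_m − ρ_c)/ρ_m = 0.632 km.

0.632 km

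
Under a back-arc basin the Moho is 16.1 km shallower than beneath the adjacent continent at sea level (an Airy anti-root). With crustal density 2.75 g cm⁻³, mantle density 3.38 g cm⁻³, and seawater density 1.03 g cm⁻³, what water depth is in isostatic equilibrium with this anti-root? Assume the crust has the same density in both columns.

5.9 km

Replacing a thickness d of crust by seawater at the top must be balanced by replacing crust with mantle at the base: d (ρ_c − ρ_w) = a (ρ_m − ρ_c).
d = a (ρ_m − ρ_c)/(ρ_c − ρ_w) = 16.1 km × 0.63/1.72 = 5.9 km.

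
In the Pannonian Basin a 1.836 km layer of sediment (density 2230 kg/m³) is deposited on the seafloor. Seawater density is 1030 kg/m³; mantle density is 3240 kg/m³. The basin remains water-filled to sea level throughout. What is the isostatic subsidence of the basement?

0.997 km

Submarine loading: the sediment displaces seawater, and the subsidence is in turn flooded, so s (ρ_m − ρ_w) = t (ρ_sed − ρ_w).
s = 1.836 km × (2230 − 1030) / (3240 − 1030) = 0.997 km.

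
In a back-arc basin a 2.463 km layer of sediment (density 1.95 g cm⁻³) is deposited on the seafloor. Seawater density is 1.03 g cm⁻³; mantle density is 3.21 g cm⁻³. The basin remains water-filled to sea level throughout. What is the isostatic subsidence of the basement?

1.04 km

Submarine loading: the sediment displaces seawater, and the subsidence is in turn flooded, so s (ρ_m − ρ_w) = t (ρ_sed − ρ_w).
s = 2.463 km × (1.95 − 1.03) / (3.21 − 1.03) = 1.04 km.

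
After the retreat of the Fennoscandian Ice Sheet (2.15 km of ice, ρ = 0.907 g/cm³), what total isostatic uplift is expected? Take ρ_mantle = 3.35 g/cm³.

Removing the load lets mantle flow back in; uplift u satisfies ρ_ice t = ρ_m u.
u = t ρ_ice/ρ_m = 2.15 km × 0.907/3.35 = 0.582 km.

0.582 km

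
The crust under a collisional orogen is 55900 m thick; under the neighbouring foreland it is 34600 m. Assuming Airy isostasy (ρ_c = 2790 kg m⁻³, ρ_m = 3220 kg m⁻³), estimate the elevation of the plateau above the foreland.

2840 m

Excess crust Δ = 55900 m − 34600 m = 21300 m, split between elevation h and root r with h + r = Δ.
Airy balance ρ_c h = (ρ_m − ρ_c) r gives r = h ρ_c/(ρ_m − ρ_c), so h (1 + ρ_c/(ρ_m − ρ_c)) = Δ, i.e. h = Δ (ρ_m − ρ_c)/ρ_m.
h = 21300 m × 430/3220 = 2840 m.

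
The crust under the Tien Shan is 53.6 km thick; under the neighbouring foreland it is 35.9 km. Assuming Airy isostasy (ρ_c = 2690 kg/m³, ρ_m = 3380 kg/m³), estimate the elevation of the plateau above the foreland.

Excess crust Δ = 53.6 km − 35.9 km = 17.7 km, split between elevation h and root r with h + r = Δ.
Airy balance ρ_c h = (ρ_m − ρ_c) r gives r = h ρ_c/(ρ_m − ρ_c), so h (1 + ρ_c/(ρ_m − ρ_c)) = Δ, i.e. h = Δ (ρ_m − ρ_c)/ρ_m.
h = 17.7 km × 690/3380 = 3.61 km.

3.61 km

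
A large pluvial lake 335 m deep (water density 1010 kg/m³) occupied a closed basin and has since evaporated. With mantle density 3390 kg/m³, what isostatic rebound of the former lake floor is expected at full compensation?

99.8 m

u = d ρ_w/ρ_m = 335 m × 1010/3390 = 99.8 m.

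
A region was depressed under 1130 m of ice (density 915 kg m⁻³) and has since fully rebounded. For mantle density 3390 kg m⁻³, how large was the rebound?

Removing the load lets mantle flow back in; uplift u satisfies ρ_ice t = ρ_m u.
u = t ρ_ice/ρ_m = 1130 m × 915/3390 = 305 m.

305 m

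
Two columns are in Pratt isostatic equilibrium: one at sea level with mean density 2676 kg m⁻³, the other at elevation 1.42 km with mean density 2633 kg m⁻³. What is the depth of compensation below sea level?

87 km

ρ_ref D = ρ (D + h) → D (ρ_ref − ρ) = ρ h.
D = ρ h/(ρ_ref − ρ) = 2633 × 1.42 km/(2676 − 2633) = 87 km.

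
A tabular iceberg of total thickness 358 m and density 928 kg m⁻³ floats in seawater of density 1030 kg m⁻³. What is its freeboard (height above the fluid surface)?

Floating equilibrium: submerged depth d = t ρ_obj/ρ_fluid = 358 m × 928/1030 = 322.5 m.
Freeboard = t − d = 358 m − 322.5 m = 35.5 m.

35.5 m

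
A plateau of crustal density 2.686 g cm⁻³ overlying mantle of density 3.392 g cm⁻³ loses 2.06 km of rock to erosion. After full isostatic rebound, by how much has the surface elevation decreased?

Rebound u = e ρ_c/ρ_m = 2.06 km × 2.686/3.392 = 1.631 km.
Net surface drop = e − u = 2.06 km − 1.631 km = e (ρ_m − ρ_c)/ρ_m = 0.429 km.

0.429 km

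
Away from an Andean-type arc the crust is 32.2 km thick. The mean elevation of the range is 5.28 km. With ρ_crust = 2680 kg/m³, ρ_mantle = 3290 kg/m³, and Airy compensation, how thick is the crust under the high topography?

Root depth r = h ρ_c / (ρ_m − ρ_c) = 5.28 km × 2680 / 610 = 23.2 km.
Total thickness = T + h + r = 32.2 km + 5.28 km + 23.2 km = 60.7 km.

60.7 km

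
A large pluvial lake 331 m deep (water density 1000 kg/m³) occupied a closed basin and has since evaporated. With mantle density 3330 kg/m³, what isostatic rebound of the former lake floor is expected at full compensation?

u = d ρ_w/ρ_m = 331 m × 1000/3330 = 99.4 m.

99.4 m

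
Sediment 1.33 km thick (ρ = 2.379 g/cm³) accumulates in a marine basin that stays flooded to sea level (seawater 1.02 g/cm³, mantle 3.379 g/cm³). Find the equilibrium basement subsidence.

Submarine loading: the sediment displaces seawater, and the subsidence is in turn flooded, so s (ρ_m − ρ_w) = t (ρ_sed − ρ_w).
s = 1.33 km × (2.379 − 1.02) / (3.379 − 1.02) = 0.766 km.

0.766 km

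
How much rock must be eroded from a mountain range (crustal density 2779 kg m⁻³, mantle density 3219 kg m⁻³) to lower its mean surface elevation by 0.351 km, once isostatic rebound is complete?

Net drop Δ = e − u = e − e ρ_c/ρ_m = e (ρ_m − ρ_c)/ρ_m.
e = Δ ρ_m/(ρ_m − ρ_c) = 0.351 km × 3219/440 = 2.57 km.

2.57 km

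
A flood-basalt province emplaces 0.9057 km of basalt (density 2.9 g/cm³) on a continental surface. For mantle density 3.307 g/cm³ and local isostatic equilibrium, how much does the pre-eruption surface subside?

0.794 km

Subaerial loading: s = t ρ_load / ρ_m.
s = 0.9057 km × 2.9/3.307 = 0.794 km.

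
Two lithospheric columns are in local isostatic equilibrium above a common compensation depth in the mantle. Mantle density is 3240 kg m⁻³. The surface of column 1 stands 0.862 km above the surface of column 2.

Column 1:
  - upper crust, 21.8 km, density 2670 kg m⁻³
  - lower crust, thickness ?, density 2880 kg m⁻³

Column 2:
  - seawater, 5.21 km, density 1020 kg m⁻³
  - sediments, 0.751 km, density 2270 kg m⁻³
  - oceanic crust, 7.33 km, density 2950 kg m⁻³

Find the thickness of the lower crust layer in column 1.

Take the compensation level at the base of the deeper column (depth z_c below the surface of column 1) and equate Σ ρ_i t_i down to z_c; mantle fills any gap and the z_c terms cancel.
Column 1: 21.8×2670 + x×2880 + (z_c − 21.8 − x)×3240
Column 2: 0.862×0 + 5.21×1020 + 0.751×2270 + 7.33×2950 + (z_c − 0.862 − 13.291)×3240
The z_c×3240 term appears on both sides and cancels. Collect the known terms of each column as K = Σ(ρt)_known − 3240 × (depth of known layers): K_1 = 58206 − 3240×21.8 = −12426; K_2 = 28642.47 − 3240×(0.862 + 13.291) = −17213.25.
Balance: K_1 − x×(3240 − 2880) = K_2, so x = (K_1 − K_2)/(3240 − 2880) = 4787.25/360 = 13.3 km.

13.3 km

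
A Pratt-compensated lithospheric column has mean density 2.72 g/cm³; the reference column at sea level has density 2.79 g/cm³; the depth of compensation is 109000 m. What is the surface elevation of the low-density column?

ρ_ref D = ρ (D + h) → h = D (ρ_ref − ρ)/ρ.
h = 109000 m × (2.79 − 2.72)/2.72 = 2810 m.

2810 m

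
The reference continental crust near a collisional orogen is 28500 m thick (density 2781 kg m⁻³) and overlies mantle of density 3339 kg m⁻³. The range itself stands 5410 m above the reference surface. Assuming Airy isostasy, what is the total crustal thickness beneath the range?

Root depth r = h ρ_c / (ρ_m − ρ_c) = 5410 m × 2781 / 558 = 26960 m.
Total thickness = T + h + r = 28500 m + 5410 m + 26960 m = 60900 m.

60900 m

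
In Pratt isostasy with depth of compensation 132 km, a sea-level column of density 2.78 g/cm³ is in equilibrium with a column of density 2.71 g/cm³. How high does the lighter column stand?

3.41 km

ρ_ref D = ρ (D + h) → h = D (ρ_ref − ρ)/ρ.
h = 132 km × (2.78 − 2.71)/2.71 = 3.41 km.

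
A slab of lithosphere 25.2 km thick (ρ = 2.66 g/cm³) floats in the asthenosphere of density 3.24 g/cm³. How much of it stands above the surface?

4.51 km

Floating equilibrium: submerged depth d = t ρ_obj/ρ_fluid = 25.2 km × 2.66/3.24 = 20.69 km.
Freeboard = t − d = 25.2 km − 20.69 km = 4.51 km.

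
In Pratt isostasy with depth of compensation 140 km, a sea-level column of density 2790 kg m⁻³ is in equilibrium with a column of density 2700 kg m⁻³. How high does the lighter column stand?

ρ_ref D = ρ (D + h) → h = D (ρ_ref − ρ)/ρ.
h = 140 km × (2790 − 2700)/2700 = 4.67 km.

4.67 km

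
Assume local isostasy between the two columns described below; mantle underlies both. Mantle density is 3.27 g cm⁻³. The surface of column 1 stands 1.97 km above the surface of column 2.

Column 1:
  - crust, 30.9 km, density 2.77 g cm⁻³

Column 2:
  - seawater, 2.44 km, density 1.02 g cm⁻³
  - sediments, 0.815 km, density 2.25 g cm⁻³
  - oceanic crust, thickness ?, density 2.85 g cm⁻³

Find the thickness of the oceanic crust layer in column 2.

6.4 km

Take the compensation level at the base of the deeper column (depth z_c below the surface of column 1) and equate Σ ρ_i t_i down to z_c; mantle fills any gap and the z_c terms cancel.
Column 1: 30.9×2.77 + (z_c − 30.9)×3.27
Column 2: 1.97×0 + 2.44×1.02 + 0.815×2.25 + x×2.85 + (z_c − 1.97 − 3.255 − x)×3.27
The z_c×3.27 term appears on both sides and cancels. Collect the known terms of each column as K = Σ(ρt)_known − 3.27 × (depth of known layers): K_1 = 85.593 − 3.27×30.9 = −15.45; K_2 = 4.32255 − 3.27×(1.97 + 3.255) = −12.7632.
Balance: K_1 = K_2 − x×(3.27 − 2.85), so x = (K_2 − K_1)/(3.27 − 2.85) = 2.6868/0.42 = 6.4 km.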